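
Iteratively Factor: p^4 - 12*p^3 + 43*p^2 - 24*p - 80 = (p - 4)*(p^3 - 8*p^2 + 11*p + 20) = (p - 4)^2*(p^2 - 4*p - 5) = (p - 5)*(p - 4)^2*(p + 1)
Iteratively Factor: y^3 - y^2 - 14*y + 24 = (y - 3)*(y^2 + 2*y - 8) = (y - 3)*(y - 2)*(y + 4)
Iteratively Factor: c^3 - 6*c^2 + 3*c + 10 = (c - 2)*(c^2 - 4*c - 5) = (c - 5)*(c - 2)*(c + 1)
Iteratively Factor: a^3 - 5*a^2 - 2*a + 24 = (a + 2)*(a^2 - 7*a + 12) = (a - 3)*(a + 2)*(a - 4)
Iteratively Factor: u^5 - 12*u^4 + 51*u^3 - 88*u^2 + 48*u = (u - 1)*(u^4 - 11*u^3 + 40*u^2 - 48*u) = (u - 4)*(u - 1)*(u^3 - 7*u^2 + 12*u) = (u - 4)^2*(u - 1)*(u^2 - 3*u) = (u - 4)^2*(u - 3)*(u - 1)*(u)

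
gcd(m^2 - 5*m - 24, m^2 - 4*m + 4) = 1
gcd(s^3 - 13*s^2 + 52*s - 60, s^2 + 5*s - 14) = s - 2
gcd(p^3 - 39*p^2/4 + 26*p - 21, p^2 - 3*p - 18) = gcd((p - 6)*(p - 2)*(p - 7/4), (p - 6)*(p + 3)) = p - 6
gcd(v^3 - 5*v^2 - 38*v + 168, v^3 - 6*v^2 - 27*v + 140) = v^2 - 11*v + 28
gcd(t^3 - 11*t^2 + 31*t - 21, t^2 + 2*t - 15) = t - 3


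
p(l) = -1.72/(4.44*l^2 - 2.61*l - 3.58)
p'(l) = -1.72*(2.61 - 8.88*l)/(4.44*l^2 - 2.61*l - 3.58)^2 = (15.2736*l - 4.4892)/(-4.44*l^2 + 2.61*l + 3.58)^2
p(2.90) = -0.07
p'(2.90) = 0.06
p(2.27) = -0.13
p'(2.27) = 0.17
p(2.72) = -0.08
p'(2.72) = 0.08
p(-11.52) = -0.00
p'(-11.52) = -0.00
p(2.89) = -0.07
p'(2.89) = 0.06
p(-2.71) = -0.05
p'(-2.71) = -0.04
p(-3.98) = -0.02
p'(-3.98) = -0.01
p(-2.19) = -0.07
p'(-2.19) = -0.07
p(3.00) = -0.06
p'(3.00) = 0.05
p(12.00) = -0.00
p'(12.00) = 0.00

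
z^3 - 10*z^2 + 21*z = z*(z - 7)*(z - 3)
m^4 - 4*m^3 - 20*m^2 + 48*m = m*(m - 6)*(m - 2)*(m + 4)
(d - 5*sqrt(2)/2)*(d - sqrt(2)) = d^2 - 7*sqrt(2)*d/2 + 5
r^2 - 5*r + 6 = (r - 3)*(r - 2)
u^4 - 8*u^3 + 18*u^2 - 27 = (u - 3)^3*(u + 1)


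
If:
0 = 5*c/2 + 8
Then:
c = -16/5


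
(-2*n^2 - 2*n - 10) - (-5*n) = -2*n^2 + 3*n - 10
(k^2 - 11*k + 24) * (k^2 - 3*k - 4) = k^4 - 14*k^3 + 53*k^2 - 28*k - 96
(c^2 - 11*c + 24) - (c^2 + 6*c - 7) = 31 - 17*c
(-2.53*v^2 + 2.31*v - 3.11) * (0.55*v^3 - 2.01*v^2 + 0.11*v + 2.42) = -1.3915*v^5 + 6.3558*v^4 - 6.6319*v^3 + 0.3826*v^2 + 5.2481*v - 7.5262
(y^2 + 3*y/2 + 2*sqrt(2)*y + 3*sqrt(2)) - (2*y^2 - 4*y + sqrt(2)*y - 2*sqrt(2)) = -y^2 + sqrt(2)*y + 11*y/2 + 5*sqrt(2)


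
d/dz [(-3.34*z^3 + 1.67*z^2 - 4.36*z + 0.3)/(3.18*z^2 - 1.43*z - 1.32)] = (-10.6212*z^4 + 9.5524*z^3 + 24.7031*z^2 - 6.3168*z + 6.1842)/(10.1124*z^4 - 9.0948*z^3 - 6.3503*z^2 + 3.7752*z + 1.7424)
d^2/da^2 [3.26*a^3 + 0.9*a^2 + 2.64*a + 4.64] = 19.56*a + 1.8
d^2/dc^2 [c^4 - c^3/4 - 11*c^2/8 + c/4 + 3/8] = 12*c^2 - 3*c/2 - 11/4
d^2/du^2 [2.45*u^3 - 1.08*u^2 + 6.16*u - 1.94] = 14.7*u - 2.16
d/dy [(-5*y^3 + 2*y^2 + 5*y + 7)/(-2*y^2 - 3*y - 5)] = (10*y^4 + 30*y^3 + 79*y^2 + 8*y - 4)/(4*y^4 + 12*y^3 + 29*y^2 + 30*y + 25)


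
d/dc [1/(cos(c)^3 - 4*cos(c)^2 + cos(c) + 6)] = (3*cos(c)^2 - 8*cos(c) + 1)*sin(c)/(cos(c)^3 - 4*cos(c)^2 + cos(c) + 6)^2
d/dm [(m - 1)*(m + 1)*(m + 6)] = 3*m^2 + 12*m - 1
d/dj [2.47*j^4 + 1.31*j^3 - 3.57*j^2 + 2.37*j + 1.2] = 9.88*j^3 + 3.93*j^2 - 7.14*j + 2.37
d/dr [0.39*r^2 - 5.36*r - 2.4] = 0.78*r - 5.36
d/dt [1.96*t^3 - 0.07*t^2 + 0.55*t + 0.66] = 5.88*t^2 - 0.14*t + 0.55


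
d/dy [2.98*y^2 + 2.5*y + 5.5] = 5.96*y + 2.5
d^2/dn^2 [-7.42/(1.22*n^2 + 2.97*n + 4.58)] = (22.087856*n^2 + 53.771256*n - 7.42*(2.44*n + 2.97)*(4.88*n + 5.94) + 82.919984)/(1.22*n^2 + 2.97*n + 4.58)^3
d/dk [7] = 0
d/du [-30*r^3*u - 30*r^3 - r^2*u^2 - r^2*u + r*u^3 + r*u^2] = r*(-30*r^2 - 2*r*u - r + 3*u^2 + 2*u)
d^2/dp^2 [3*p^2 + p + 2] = 6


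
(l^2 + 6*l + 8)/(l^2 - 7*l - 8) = (l^2 + 6*l + 8)/(l^2 - 7*l - 8)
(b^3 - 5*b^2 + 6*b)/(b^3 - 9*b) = (b - 2)/(b + 3)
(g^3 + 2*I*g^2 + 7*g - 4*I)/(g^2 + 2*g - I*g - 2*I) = (g^2 + 3*I*g + 4)/(g + 2)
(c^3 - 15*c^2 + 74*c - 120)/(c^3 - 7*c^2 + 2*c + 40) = (c - 6)/(c + 2)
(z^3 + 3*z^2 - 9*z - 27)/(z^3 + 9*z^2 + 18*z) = (z^2 - 9)/(z*(z + 6))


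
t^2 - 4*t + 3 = (t - 3)*(t - 1)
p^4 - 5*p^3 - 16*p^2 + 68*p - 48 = (p - 6)*(p - 2)*(p - 1)*(p + 4)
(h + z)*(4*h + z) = 4*h^2 + 5*h*z + z^2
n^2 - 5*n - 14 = (n - 7)*(n + 2)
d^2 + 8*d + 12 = (d + 2)*(d + 6)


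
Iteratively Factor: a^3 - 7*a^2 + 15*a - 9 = (a - 3)*(a^2 - 4*a + 3) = (a - 3)^2*(a - 1)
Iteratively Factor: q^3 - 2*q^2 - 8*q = (q)*(q^2 - 2*q - 8) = q*(q - 4)*(q + 2)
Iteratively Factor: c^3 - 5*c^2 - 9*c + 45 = (c - 3)*(c^2 - 2*c - 15) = (c - 5)*(c - 3)*(c + 3)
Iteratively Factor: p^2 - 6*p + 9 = (p - 3)*(p - 3)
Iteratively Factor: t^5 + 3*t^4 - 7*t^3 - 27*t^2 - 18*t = (t - 3)*(t^4 + 6*t^3 + 11*t^2 + 6*t) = t*(t - 3)*(t^3 + 6*t^2 + 11*t + 6) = t*(t - 3)*(t + 3)*(t^2 + 3*t + 2) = t*(t - 3)*(t + 1)*(t + 3)*(t + 2)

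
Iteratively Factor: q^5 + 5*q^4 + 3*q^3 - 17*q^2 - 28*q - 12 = (q + 1)*(q^4 + 4*q^3 - q^2 - 16*q - 12) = (q - 2)*(q + 1)*(q^3 + 6*q^2 + 11*q + 6) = (q - 2)*(q + 1)*(q + 2)*(q^2 + 4*q + 3) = (q - 2)*(q + 1)*(q + 2)*(q + 3)*(q + 1)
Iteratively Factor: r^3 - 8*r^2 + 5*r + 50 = (r - 5)*(r^2 - 3*r - 10) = (r - 5)*(r + 2)*(r - 5)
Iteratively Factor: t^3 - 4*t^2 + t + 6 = (t - 3)*(t^2 - t - 2) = (t - 3)*(t + 1)*(t - 2)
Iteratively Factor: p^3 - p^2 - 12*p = (p - 4)*(p^2 + 3*p) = p*(p - 4)*(p + 3)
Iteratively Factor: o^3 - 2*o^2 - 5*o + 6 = (o - 3)*(o^2 + o - 2) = (o - 3)*(o - 1)*(o + 2)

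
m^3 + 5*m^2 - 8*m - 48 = (m - 3)*(m + 4)^2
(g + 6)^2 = g^2 + 12*g + 36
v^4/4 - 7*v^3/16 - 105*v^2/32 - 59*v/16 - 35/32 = (v/4 + 1/4)*(v - 5)*(v + 1/2)*(v + 7/4)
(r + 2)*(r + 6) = r^2 + 8*r + 12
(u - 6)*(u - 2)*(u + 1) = u^3 - 7*u^2 + 4*u + 12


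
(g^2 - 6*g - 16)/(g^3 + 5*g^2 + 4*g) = (g^2 - 6*g - 16)/(g*(g^2 + 5*g + 4))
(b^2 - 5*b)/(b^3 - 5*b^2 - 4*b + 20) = b/(b^2 - 4)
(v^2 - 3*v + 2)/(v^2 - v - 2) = (v - 1)/(v + 1)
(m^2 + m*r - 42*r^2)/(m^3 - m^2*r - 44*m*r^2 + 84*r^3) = 1/(m - 2*r)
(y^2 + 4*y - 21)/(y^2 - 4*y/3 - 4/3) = 3*(-y^2 - 4*y + 21)/(-3*y^2 + 4*y + 4)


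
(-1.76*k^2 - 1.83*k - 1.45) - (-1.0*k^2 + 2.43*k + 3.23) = -0.76*k^2 - 4.26*k - 4.68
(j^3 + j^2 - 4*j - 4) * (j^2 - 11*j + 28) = j^5 - 10*j^4 + 13*j^3 + 68*j^2 - 68*j - 112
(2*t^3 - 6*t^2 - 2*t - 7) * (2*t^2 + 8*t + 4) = 4*t^5 + 4*t^4 - 44*t^3 - 54*t^2 - 64*t - 28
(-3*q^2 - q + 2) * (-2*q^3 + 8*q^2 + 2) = 6*q^5 - 22*q^4 - 12*q^3 + 10*q^2 - 2*q + 4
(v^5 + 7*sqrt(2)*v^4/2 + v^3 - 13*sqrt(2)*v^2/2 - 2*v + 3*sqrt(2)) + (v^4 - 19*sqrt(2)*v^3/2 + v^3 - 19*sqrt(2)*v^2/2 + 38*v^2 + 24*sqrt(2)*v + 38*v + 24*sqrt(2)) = v^5 + v^4 + 7*sqrt(2)*v^4/2 - 19*sqrt(2)*v^3/2 + 2*v^3 - 16*sqrt(2)*v^2 + 38*v^2 + 24*sqrt(2)*v + 36*v + 27*sqrt(2)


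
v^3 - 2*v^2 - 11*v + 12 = (v - 4)*(v - 1)*(v + 3)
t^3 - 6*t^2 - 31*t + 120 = (t - 8)*(t - 3)*(t + 5)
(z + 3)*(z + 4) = z^2 + 7*z + 12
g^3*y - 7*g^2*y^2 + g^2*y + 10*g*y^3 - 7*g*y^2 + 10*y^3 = (g - 5*y)*(g - 2*y)*(g*y + y)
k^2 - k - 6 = (k - 3)*(k + 2)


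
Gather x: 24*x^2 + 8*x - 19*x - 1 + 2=24*x^2 - 11*x + 1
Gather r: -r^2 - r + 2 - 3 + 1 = -r^2 - r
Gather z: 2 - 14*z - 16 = -14*z - 14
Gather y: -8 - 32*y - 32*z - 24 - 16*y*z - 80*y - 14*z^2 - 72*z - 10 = y*(-16*z - 112) - 14*z^2 - 104*z - 42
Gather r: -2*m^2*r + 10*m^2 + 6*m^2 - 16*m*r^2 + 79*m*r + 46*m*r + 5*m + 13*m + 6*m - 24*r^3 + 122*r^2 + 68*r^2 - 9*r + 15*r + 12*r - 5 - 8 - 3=16*m^2 + 24*m - 24*r^3 + r^2*(190 - 16*m) + r*(-2*m^2 + 125*m + 18) - 16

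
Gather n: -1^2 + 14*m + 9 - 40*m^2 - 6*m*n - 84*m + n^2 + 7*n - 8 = -40*m^2 - 70*m + n^2 + n*(7 - 6*m)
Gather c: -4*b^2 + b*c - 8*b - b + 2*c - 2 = -4*b^2 - 9*b + c*(b + 2) - 2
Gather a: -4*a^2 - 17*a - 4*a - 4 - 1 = -4*a^2 - 21*a - 5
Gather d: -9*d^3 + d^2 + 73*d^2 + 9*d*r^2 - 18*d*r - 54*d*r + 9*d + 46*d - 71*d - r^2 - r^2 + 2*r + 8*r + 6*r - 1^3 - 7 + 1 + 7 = -9*d^3 + 74*d^2 + d*(9*r^2 - 72*r - 16) - 2*r^2 + 16*r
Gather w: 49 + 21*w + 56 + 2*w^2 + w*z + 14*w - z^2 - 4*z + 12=2*w^2 + w*(z + 35) - z^2 - 4*z + 117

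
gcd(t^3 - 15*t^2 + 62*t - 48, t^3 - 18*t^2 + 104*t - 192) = t^2 - 14*t + 48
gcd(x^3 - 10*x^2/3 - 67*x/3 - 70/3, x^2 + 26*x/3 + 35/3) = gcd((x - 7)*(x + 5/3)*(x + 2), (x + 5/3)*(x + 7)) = x + 5/3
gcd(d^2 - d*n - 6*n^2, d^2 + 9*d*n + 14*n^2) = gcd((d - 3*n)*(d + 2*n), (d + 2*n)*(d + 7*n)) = d + 2*n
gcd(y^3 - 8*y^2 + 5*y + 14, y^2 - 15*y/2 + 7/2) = y - 7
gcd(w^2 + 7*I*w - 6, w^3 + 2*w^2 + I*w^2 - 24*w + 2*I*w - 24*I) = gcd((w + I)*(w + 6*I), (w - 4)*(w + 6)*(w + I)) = w + I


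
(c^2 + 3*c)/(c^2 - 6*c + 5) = c*(c + 3)/(c^2 - 6*c + 5)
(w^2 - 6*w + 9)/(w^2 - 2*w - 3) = (w - 3)/(w + 1)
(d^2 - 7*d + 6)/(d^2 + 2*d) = (d^2 - 7*d + 6)/(d*(d + 2))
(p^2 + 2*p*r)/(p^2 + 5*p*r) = (p + 2*r)/(p + 5*r)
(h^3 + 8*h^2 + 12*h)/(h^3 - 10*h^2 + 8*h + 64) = h*(h + 6)/(h^2 - 12*h + 32)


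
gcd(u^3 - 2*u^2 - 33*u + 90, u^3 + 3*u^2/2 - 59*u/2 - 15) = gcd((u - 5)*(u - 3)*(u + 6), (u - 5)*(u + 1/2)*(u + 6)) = u^2 + u - 30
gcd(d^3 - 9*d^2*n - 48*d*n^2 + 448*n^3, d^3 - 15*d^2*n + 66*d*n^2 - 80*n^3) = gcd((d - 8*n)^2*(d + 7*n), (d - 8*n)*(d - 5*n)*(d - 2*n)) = d - 8*n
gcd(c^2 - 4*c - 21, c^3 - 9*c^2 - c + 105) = c^2 - 4*c - 21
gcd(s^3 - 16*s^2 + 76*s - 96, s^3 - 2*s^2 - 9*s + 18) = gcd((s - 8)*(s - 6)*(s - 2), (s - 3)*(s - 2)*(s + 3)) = s - 2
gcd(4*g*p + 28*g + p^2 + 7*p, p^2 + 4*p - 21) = p + 7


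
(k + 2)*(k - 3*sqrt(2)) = k^2 - 3*sqrt(2)*k + 2*k - 6*sqrt(2)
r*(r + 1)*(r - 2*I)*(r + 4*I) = r^4 + r^3 + 2*I*r^3 + 8*r^2 + 2*I*r^2 + 8*r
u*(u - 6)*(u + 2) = u^3 - 4*u^2 - 12*u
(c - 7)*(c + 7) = c^2 - 49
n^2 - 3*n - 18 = (n - 6)*(n + 3)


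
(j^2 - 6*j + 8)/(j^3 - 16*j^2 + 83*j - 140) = (j - 2)/(j^2 - 12*j + 35)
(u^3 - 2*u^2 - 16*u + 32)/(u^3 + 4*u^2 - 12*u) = (u^2 - 16)/(u*(u + 6))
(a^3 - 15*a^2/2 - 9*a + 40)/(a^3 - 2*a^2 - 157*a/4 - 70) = 2*(a - 2)/(2*a + 7)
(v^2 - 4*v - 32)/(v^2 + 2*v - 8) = (v - 8)/(v - 2)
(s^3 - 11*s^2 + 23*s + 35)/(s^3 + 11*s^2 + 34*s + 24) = (s^2 - 12*s + 35)/(s^2 + 10*s + 24)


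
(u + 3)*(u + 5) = u^2 + 8*u + 15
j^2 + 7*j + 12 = (j + 3)*(j + 4)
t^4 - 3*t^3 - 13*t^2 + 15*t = t*(t - 5)*(t - 1)*(t + 3)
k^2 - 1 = (k - 1)*(k + 1)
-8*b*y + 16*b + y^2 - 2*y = (-8*b + y)*(y - 2)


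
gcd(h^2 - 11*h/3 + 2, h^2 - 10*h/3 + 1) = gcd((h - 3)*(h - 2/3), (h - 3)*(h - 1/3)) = h - 3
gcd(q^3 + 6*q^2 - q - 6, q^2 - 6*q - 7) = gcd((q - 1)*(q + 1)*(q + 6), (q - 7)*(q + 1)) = q + 1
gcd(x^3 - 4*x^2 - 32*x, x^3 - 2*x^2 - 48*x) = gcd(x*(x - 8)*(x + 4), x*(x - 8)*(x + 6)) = x^2 - 8*x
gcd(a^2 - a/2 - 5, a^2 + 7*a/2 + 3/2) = 1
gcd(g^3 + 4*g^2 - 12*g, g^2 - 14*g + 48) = 1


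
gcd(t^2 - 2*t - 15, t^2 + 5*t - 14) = 1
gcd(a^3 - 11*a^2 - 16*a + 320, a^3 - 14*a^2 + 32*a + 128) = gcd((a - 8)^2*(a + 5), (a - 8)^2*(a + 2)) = a^2 - 16*a + 64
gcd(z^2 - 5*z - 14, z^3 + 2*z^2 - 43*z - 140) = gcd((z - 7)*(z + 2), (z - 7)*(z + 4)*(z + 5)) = z - 7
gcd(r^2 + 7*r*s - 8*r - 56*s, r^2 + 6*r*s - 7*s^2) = r + 7*s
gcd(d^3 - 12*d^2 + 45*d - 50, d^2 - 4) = d - 2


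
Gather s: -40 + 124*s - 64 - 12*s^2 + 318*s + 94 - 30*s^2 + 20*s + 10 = -42*s^2 + 462*s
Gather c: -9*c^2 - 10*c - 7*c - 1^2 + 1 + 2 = -9*c^2 - 17*c + 2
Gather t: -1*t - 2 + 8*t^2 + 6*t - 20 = 8*t^2 + 5*t - 22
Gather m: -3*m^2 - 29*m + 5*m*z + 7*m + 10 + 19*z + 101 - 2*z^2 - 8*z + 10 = -3*m^2 + m*(5*z - 22) - 2*z^2 + 11*z + 121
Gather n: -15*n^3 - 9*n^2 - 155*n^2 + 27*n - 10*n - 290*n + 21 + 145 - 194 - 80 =-15*n^3 - 164*n^2 - 273*n - 108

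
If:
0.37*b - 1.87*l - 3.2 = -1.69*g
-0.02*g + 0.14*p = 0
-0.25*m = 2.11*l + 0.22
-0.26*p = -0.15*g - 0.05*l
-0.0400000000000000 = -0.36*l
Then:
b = 9.44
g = -0.05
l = 0.11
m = -1.82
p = -0.01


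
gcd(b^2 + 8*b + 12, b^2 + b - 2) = b + 2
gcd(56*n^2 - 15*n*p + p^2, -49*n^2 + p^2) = -7*n + p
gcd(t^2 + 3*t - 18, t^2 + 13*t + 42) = t + 6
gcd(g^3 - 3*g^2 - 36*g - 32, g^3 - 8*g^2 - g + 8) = g^2 - 7*g - 8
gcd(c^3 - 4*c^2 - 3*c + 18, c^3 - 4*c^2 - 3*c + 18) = c^3 - 4*c^2 - 3*c + 18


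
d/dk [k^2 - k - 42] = 2*k - 1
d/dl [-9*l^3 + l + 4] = 1 - 27*l^2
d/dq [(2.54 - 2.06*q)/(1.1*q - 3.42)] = (4.67632*q - 14.539104)/(1.1*q - 3.42)^3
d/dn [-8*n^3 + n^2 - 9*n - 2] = -24*n^2 + 2*n - 9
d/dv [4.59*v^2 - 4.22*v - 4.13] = 9.18*v - 4.22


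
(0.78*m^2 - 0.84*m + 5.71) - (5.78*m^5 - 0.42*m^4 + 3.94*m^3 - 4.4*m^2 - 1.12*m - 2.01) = -5.78*m^5 + 0.42*m^4 - 3.94*m^3 + 5.18*m^2 + 0.28*m + 7.72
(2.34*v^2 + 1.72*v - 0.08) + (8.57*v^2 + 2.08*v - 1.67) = 10.91*v^2 + 3.8*v - 1.75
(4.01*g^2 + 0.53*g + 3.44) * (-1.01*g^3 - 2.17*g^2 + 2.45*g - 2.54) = -4.0501*g^5 - 9.237*g^4 + 5.2*g^3 - 16.3517*g^2 + 7.0818*g - 8.7376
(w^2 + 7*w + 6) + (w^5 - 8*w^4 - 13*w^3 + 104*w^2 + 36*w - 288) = w^5 - 8*w^4 - 13*w^3 + 105*w^2 + 43*w - 282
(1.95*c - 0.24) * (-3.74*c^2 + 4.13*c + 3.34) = -7.293*c^3 + 8.9511*c^2 + 5.5218*c - 0.8016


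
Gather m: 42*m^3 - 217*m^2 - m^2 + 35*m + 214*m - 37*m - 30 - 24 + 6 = 42*m^3 - 218*m^2 + 212*m - 48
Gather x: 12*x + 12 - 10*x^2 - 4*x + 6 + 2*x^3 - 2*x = 2*x^3 - 10*x^2 + 6*x + 18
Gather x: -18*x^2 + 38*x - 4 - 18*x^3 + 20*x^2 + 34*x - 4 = -18*x^3 + 2*x^2 + 72*x - 8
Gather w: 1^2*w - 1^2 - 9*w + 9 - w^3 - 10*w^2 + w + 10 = -w^3 - 10*w^2 - 7*w + 18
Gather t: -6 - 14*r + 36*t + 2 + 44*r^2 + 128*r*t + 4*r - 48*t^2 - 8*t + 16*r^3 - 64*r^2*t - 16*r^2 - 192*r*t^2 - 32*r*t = 16*r^3 + 28*r^2 - 10*r + t^2*(-192*r - 48) + t*(-64*r^2 + 96*r + 28) - 4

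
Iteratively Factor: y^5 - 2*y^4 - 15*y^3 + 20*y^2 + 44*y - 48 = (y + 3)*(y^4 - 5*y^3 + 20*y - 16) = (y + 2)*(y + 3)*(y^3 - 7*y^2 + 14*y - 8) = (y - 2)*(y + 2)*(y + 3)*(y^2 - 5*y + 4) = (y - 2)*(y - 1)*(y + 2)*(y + 3)*(y - 4)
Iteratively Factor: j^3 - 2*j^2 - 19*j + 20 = (j - 1)*(j^2 - j - 20) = (j - 5)*(j - 1)*(j + 4)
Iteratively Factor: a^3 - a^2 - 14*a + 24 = (a - 3)*(a^2 + 2*a - 8) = (a - 3)*(a - 2)*(a + 4)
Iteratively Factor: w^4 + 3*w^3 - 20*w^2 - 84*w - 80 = (w + 2)*(w^3 + w^2 - 22*w - 40) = (w + 2)*(w + 4)*(w^2 - 3*w - 10) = (w - 5)*(w + 2)*(w + 4)*(w + 2)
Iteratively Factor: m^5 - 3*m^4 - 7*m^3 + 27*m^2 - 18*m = (m - 3)*(m^4 - 7*m^2 + 6*m) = (m - 3)*(m + 3)*(m^3 - 3*m^2 + 2*m) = m*(m - 3)*(m + 3)*(m^2 - 3*m + 2) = m*(m - 3)*(m - 1)*(m + 3)*(m - 2)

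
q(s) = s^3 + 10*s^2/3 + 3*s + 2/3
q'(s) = 3*s^2 + 20*s/3 + 3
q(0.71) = 4.83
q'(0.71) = 9.25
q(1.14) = 9.90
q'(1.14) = 14.50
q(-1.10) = 0.07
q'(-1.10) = -0.70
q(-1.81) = 0.23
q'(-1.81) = 0.76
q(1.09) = 9.19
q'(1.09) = 13.83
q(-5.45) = -78.55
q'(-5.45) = 55.77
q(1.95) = 26.61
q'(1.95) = 27.41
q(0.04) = 0.79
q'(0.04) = 3.27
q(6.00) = 354.67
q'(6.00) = 151.00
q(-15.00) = -2669.33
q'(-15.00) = 578.00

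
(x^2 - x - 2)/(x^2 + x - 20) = (x^2 - x - 2)/(x^2 + x - 20)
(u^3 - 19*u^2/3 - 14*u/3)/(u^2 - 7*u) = u + 2/3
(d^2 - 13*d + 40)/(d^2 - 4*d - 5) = (d - 8)/(d + 1)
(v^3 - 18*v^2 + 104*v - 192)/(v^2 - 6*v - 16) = (v^2 - 10*v + 24)/(v + 2)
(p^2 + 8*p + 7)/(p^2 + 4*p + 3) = (p + 7)/(p + 3)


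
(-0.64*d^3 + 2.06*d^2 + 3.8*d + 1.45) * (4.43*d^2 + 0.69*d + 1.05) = -2.8352*d^5 + 8.6842*d^4 + 17.5834*d^3 + 11.2085*d^2 + 4.9905*d + 1.5225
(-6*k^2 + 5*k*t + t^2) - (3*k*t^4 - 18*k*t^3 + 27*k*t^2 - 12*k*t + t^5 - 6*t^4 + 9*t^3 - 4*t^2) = -6*k^2 - 3*k*t^4 + 18*k*t^3 - 27*k*t^2 + 17*k*t - t^5 + 6*t^4 - 9*t^3 + 5*t^2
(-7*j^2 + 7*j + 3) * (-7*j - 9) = 49*j^3 + 14*j^2 - 84*j - 27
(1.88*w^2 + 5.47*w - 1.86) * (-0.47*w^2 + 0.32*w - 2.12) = -0.8836*w^4 - 1.9693*w^3 - 1.361*w^2 - 12.1916*w + 3.9432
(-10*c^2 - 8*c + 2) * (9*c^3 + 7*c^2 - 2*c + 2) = -90*c^5 - 142*c^4 - 18*c^3 + 10*c^2 - 20*c + 4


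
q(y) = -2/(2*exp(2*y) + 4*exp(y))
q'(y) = -2*(-4*exp(2*y) - 4*exp(y))/(2*exp(2*y) + 4*exp(y))^2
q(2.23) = -0.01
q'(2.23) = 0.02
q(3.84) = -0.00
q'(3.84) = 0.00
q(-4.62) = -50.50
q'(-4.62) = 50.75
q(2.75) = -0.00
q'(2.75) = 0.01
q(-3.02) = -10.00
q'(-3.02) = 10.24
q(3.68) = -0.00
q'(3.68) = 0.00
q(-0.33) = -0.51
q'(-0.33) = 0.65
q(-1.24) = -1.51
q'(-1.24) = 1.70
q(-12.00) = -81377.15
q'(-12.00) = 81377.40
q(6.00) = 0.00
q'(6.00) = 0.00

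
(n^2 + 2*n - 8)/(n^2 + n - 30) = (n^2 + 2*n - 8)/(n^2 + n - 30)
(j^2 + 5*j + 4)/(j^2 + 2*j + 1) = (j + 4)/(j + 1)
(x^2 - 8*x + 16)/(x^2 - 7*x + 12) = (x - 4)/(x - 3)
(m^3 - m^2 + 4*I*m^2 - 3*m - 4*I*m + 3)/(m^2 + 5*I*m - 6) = (m^2 + m*(-1 + I) - I)/(m + 2*I)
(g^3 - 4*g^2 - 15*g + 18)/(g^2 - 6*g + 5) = (g^2 - 3*g - 18)/(g - 5)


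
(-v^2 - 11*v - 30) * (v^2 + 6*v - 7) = -v^4 - 17*v^3 - 89*v^2 - 103*v + 210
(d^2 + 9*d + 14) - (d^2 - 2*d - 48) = 11*d + 62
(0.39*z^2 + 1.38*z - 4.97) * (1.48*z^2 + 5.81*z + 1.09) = 0.5772*z^4 + 4.3083*z^3 + 1.0873*z^2 - 27.3715*z - 5.4173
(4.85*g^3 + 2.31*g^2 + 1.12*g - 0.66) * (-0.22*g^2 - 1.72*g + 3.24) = -1.067*g^5 - 8.8502*g^4 + 11.4944*g^3 + 5.7032*g^2 + 4.764*g - 2.1384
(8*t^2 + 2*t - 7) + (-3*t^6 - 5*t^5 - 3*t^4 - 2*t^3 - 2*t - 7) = -3*t^6 - 5*t^5 - 3*t^4 - 2*t^3 + 8*t^2 - 14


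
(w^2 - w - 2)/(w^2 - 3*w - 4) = (w - 2)/(w - 4)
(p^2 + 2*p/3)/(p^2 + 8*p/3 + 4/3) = p/(p + 2)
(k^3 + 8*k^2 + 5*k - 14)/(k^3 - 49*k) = (k^2 + k - 2)/(k*(k - 7))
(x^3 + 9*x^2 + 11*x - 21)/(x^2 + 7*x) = x + 2 - 3/x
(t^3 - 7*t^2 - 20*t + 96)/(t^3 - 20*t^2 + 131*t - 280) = (t^2 + t - 12)/(t^2 - 12*t + 35)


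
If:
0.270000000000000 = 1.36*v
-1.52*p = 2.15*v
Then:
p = -0.28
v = 0.20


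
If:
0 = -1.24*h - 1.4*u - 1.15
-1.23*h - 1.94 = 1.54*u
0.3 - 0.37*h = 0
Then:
No Solution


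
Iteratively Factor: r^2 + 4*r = (r + 4)*(r)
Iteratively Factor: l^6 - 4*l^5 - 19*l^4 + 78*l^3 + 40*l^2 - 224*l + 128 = (l + 2)*(l^5 - 6*l^4 - 7*l^3 + 92*l^2 - 144*l + 64) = (l - 4)*(l + 2)*(l^4 - 2*l^3 - 15*l^2 + 32*l - 16) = (l - 4)*(l - 1)*(l + 2)*(l^3 - l^2 - 16*l + 16) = (l - 4)*(l - 1)*(l + 2)*(l + 4)*(l^2 - 5*l + 4) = (l - 4)*(l - 1)^2*(l + 2)*(l + 4)*(l - 4)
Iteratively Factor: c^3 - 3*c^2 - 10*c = (c + 2)*(c^2 - 5*c) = c*(c + 2)*(c - 5)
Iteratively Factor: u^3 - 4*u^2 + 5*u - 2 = (u - 1)*(u^2 - 3*u + 2) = (u - 1)^2*(u - 2)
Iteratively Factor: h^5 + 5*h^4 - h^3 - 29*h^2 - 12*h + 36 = (h + 3)*(h^4 + 2*h^3 - 7*h^2 - 8*h + 12) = (h + 3)^2*(h^3 - h^2 - 4*h + 4) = (h - 2)*(h + 3)^2*(h^2 + h - 2) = (h - 2)*(h - 1)*(h + 3)^2*(h + 2)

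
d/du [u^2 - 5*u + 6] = 2*u - 5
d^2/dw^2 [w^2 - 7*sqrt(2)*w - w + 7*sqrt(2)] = 2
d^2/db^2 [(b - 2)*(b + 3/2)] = 2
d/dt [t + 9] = 1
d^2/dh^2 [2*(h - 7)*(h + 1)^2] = 12*h - 20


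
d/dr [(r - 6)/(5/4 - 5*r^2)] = 4*(4*r^2 - 48*r + 1)/(5*(16*r^4 - 8*r^2 + 1))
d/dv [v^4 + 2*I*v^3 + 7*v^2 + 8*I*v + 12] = 4*v^3 + 6*I*v^2 + 14*v + 8*I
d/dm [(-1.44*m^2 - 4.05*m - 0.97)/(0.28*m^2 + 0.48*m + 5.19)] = (0.4428*m^2 - 14.404*m - 20.5539)/(0.0784*m^4 + 0.2688*m^3 + 3.1368*m^2 + 4.9824*m + 26.9361)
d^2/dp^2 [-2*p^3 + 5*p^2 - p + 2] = 10 - 12*p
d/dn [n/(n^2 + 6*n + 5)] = (5 - n^2)/(n^4 + 12*n^3 + 46*n^2 + 60*n + 25)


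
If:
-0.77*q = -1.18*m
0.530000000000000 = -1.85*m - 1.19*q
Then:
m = -0.14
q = -0.22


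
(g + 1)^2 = g^2 + 2*g + 1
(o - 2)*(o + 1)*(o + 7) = o^3 + 6*o^2 - 9*o - 14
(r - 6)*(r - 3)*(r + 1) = r^3 - 8*r^2 + 9*r + 18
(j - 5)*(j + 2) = j^2 - 3*j - 10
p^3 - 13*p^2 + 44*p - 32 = (p - 8)*(p - 4)*(p - 1)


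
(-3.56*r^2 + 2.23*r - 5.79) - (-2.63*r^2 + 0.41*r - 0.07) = -0.93*r^2 + 1.82*r - 5.72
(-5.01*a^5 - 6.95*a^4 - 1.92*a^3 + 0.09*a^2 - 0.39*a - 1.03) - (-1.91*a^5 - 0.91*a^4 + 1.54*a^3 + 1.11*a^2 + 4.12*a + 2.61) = -3.1*a^5 - 6.04*a^4 - 3.46*a^3 - 1.02*a^2 - 4.51*a - 3.64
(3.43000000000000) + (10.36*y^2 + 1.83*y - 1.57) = 10.36*y^2 + 1.83*y + 1.86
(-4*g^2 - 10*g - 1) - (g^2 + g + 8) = -5*g^2 - 11*g - 9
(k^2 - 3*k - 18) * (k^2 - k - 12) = k^4 - 4*k^3 - 27*k^2 + 54*k + 216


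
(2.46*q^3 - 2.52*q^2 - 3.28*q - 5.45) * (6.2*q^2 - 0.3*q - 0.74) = 15.252*q^5 - 16.362*q^4 - 21.4004*q^3 - 30.9412*q^2 + 4.0622*q + 4.033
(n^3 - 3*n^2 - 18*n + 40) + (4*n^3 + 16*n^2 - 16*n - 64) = 5*n^3 + 13*n^2 - 34*n - 24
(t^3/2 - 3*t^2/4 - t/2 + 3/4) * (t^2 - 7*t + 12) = t^5/2 - 17*t^4/4 + 43*t^3/4 - 19*t^2/4 - 45*t/4 + 9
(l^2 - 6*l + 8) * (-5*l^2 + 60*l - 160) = -5*l^4 + 90*l^3 - 560*l^2 + 1440*l - 1280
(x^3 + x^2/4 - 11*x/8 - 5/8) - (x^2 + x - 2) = x^3 - 3*x^2/4 - 19*x/8 + 11/8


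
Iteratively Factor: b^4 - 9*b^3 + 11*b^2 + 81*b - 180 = (b + 3)*(b^3 - 12*b^2 + 47*b - 60) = (b - 3)*(b + 3)*(b^2 - 9*b + 20) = (b - 4)*(b - 3)*(b + 3)*(b - 5)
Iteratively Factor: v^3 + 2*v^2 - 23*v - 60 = (v + 4)*(v^2 - 2*v - 15) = (v + 3)*(v + 4)*(v - 5)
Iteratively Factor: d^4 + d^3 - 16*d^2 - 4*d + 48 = (d + 4)*(d^3 - 3*d^2 - 4*d + 12) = (d + 2)*(d + 4)*(d^2 - 5*d + 6) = (d - 3)*(d + 2)*(d + 4)*(d - 2)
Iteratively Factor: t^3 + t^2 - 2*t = (t)*(t^2 + t - 2) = t*(t + 2)*(t - 1)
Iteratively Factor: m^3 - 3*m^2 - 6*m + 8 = (m + 2)*(m^2 - 5*m + 4) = (m - 1)*(m + 2)*(m - 4)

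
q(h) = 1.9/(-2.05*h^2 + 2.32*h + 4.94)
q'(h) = 1.9*(4.1*h - 2.32)/(-2.05*h^2 + 2.32*h + 4.94)^2 = (7.79*h - 4.408)/(-2.05*h^2 + 2.32*h + 4.94)^2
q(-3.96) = -0.05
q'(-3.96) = -0.03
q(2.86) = -0.37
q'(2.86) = 0.66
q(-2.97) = -0.09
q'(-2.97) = -0.07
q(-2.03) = -0.23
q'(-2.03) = -0.30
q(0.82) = 0.35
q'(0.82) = 0.07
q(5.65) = -0.04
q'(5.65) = 0.02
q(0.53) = 0.34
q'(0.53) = -0.01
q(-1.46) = -0.67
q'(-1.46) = -1.99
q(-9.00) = -0.01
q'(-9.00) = -0.00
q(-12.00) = -0.01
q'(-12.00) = -0.00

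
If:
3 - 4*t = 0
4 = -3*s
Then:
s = -4/3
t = 3/4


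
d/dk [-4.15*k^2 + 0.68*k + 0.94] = 0.68 - 8.3*k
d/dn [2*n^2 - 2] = 4*n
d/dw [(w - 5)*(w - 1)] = 2*w - 6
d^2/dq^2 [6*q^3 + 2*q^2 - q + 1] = 36*q + 4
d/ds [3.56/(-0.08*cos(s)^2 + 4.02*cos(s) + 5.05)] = (14.3112 - 0.5696*cos(s))*sin(s)/(-0.08*cos(s)^2 + 4.02*cos(s) + 5.05)^2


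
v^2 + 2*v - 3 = (v - 1)*(v + 3)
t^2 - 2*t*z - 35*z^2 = (t - 7*z)*(t + 5*z)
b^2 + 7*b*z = b*(b + 7*z)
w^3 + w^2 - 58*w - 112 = (w - 8)*(w + 2)*(w + 7)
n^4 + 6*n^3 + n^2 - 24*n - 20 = (n - 2)*(n + 1)*(n + 2)*(n + 5)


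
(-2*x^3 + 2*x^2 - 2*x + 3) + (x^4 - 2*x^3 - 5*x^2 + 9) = x^4 - 4*x^3 - 3*x^2 - 2*x + 12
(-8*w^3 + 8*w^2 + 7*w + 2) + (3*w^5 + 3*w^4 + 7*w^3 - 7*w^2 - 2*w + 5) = 3*w^5 + 3*w^4 - w^3 + w^2 + 5*w + 7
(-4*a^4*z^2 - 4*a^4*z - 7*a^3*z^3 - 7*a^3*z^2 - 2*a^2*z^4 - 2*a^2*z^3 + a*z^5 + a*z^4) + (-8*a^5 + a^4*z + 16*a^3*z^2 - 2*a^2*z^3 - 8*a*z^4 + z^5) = -8*a^5 - 4*a^4*z^2 - 3*a^4*z - 7*a^3*z^3 + 9*a^3*z^2 - 2*a^2*z^4 - 4*a^2*z^3 + a*z^5 - 7*a*z^4 + z^5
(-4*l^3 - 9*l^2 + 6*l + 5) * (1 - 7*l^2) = 28*l^5 + 63*l^4 - 46*l^3 - 44*l^2 + 6*l + 5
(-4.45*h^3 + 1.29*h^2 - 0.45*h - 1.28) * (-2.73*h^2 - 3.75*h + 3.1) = 12.1485*h^5 + 13.1658*h^4 - 17.404*h^3 + 9.1809*h^2 + 3.405*h - 3.968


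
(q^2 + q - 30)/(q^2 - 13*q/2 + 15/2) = 2*(q + 6)/(2*q - 3)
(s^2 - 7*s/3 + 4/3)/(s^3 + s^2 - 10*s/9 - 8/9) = 3*(3*s - 4)/(9*s^2 + 18*s + 8)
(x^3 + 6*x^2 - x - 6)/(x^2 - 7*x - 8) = (x^2 + 5*x - 6)/(x - 8)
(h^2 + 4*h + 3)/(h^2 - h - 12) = (h + 1)/(h - 4)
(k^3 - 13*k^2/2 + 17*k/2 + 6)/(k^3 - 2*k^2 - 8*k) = (2*k^2 - 5*k - 3)/(2*k*(k + 2))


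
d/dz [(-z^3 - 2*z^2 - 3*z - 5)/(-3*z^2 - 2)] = (3*z^4 - 3*z^2 - 22*z + 6)/(9*z^4 + 12*z^2 + 4)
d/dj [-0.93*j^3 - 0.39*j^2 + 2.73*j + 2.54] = -2.79*j^2 - 0.78*j + 2.73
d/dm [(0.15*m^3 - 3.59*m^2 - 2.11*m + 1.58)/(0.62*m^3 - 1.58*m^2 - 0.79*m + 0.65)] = (1.9888*m^4 + 2.3794*m^3 - 3.144*m^2 + 0.325800000000001*m - 0.1233)/(0.3844*m^6 - 1.9592*m^5 + 1.5168*m^4 + 3.3024*m^3 - 1.4299*m^2 - 1.027*m + 0.4225)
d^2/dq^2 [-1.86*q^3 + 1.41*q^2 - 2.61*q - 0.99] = 2.82 - 11.16*q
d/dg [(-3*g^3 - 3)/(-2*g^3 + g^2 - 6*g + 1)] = 3*(3*g^2*(2*g^3 - g^2 + 6*g - 1) - 2*(g^3 + 1)*(3*g^2 - g + 3))/(2*g^3 - g^2 + 6*g - 1)^2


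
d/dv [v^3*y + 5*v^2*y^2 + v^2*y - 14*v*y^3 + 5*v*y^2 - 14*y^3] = y*(3*v^2 + 10*v*y + 2*v - 14*y^2 + 5*y)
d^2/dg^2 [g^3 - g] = 6*g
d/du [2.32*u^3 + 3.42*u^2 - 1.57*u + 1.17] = 6.96*u^2 + 6.84*u - 1.57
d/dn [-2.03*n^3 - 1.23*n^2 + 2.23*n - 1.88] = -6.09*n^2 - 2.46*n + 2.23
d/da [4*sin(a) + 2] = 4*cos(a)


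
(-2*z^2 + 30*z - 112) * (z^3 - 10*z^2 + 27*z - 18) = -2*z^5 + 50*z^4 - 466*z^3 + 1966*z^2 - 3564*z + 2016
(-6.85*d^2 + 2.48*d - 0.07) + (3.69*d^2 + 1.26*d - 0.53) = -3.16*d^2 + 3.74*d - 0.6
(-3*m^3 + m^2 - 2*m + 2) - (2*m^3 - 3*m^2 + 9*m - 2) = -5*m^3 + 4*m^2 - 11*m + 4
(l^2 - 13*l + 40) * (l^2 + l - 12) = l^4 - 12*l^3 + 15*l^2 + 196*l - 480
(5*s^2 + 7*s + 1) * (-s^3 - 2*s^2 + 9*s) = -5*s^5 - 17*s^4 + 30*s^3 + 61*s^2 + 9*s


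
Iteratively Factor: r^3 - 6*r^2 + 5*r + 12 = (r + 1)*(r^2 - 7*r + 12) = (r - 3)*(r + 1)*(r - 4)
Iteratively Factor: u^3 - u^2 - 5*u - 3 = (u - 3)*(u^2 + 2*u + 1) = (u - 3)*(u + 1)*(u + 1)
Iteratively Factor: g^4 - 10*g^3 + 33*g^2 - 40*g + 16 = (g - 1)*(g^3 - 9*g^2 + 24*g - 16) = (g - 1)^2*(g^2 - 8*g + 16) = (g - 4)*(g - 1)^2*(g - 4)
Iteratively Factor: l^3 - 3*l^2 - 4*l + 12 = (l - 2)*(l^2 - l - 6) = (l - 2)*(l + 2)*(l - 3)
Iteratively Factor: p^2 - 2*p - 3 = (p - 3)*(p + 1)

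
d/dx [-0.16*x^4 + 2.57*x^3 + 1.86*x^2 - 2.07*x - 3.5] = -0.64*x^3 + 7.71*x^2 + 3.72*x - 2.07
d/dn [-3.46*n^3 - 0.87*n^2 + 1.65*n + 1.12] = -10.38*n^2 - 1.74*n + 1.65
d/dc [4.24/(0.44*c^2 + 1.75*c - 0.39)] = (-3.7312*c - 7.42)/(0.44*c^2 + 1.75*c - 0.39)^2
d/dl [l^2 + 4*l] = 2*l + 4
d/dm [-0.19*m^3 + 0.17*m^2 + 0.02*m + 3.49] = -0.57*m^2 + 0.34*m + 0.02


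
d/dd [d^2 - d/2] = 2*d - 1/2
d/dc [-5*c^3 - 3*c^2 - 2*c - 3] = -15*c^2 - 6*c - 2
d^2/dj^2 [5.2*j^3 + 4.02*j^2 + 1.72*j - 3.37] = 31.2*j + 8.04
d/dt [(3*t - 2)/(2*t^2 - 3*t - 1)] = (-6*t^2 + 8*t - 9)/(4*t^4 - 12*t^3 + 5*t^2 + 6*t + 1)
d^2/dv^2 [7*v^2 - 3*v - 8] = 14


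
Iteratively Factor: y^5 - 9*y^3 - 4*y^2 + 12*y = (y - 1)*(y^4 + y^3 - 8*y^2 - 12*y) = (y - 1)*(y + 2)*(y^3 - y^2 - 6*y) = (y - 1)*(y + 2)^2*(y^2 - 3*y) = (y - 3)*(y - 1)*(y + 2)^2*(y)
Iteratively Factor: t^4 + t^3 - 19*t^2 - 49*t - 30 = (t + 3)*(t^3 - 2*t^2 - 13*t - 10) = (t + 2)*(t + 3)*(t^2 - 4*t - 5) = (t + 1)*(t + 2)*(t + 3)*(t - 5)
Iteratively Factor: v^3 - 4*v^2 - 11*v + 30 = (v - 2)*(v^2 - 2*v - 15) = (v - 2)*(v + 3)*(v - 5)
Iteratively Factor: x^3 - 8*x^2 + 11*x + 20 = (x + 1)*(x^2 - 9*x + 20) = (x - 5)*(x + 1)*(x - 4)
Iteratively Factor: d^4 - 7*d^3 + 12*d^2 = (d)*(d^3 - 7*d^2 + 12*d) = d*(d - 3)*(d^2 - 4*d) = d^2*(d - 3)*(d - 4)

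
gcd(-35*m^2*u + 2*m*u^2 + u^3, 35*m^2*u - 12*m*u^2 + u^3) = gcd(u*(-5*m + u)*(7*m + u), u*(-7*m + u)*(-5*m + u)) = -5*m*u + u^2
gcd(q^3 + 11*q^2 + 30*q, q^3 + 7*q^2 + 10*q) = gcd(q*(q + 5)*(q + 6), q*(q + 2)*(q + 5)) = q^2 + 5*q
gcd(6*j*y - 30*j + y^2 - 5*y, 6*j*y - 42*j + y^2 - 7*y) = 6*j + y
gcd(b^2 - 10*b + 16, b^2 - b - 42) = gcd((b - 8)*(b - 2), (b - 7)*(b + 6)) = 1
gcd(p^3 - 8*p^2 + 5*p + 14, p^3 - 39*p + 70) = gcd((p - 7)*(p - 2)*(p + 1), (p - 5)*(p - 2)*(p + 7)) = p - 2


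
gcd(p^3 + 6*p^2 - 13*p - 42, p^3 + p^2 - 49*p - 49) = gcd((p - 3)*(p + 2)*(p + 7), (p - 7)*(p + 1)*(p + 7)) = p + 7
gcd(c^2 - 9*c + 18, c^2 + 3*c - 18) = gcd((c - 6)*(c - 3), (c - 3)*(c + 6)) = c - 3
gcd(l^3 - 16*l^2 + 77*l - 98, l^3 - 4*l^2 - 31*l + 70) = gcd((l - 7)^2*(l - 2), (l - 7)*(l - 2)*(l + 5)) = l^2 - 9*l + 14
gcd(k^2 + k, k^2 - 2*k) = k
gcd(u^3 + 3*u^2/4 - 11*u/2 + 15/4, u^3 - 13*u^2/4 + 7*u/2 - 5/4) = u^2 - 9*u/4 + 5/4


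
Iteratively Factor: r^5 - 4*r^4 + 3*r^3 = (r)*(r^4 - 4*r^3 + 3*r^2) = r*(r - 1)*(r^3 - 3*r^2) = r^2*(r - 1)*(r^2 - 3*r) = r^2*(r - 3)*(r - 1)*(r)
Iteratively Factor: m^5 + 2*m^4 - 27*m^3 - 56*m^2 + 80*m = (m + 4)*(m^4 - 2*m^3 - 19*m^2 + 20*m) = (m - 5)*(m + 4)*(m^3 + 3*m^2 - 4*m) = (m - 5)*(m - 1)*(m + 4)*(m^2 + 4*m) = (m - 5)*(m - 1)*(m + 4)^2*(m)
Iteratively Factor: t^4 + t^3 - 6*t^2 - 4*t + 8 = (t + 2)*(t^3 - t^2 - 4*t + 4) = (t + 2)^2*(t^2 - 3*t + 2) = (t - 2)*(t + 2)^2*(t - 1)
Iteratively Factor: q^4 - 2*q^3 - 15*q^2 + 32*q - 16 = (q - 1)*(q^3 - q^2 - 16*q + 16) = (q - 1)*(q + 4)*(q^2 - 5*q + 4) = (q - 4)*(q - 1)*(q + 4)*(q - 1)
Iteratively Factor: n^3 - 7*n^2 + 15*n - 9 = (n - 1)*(n^2 - 6*n + 9) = (n - 3)*(n - 1)*(n - 3)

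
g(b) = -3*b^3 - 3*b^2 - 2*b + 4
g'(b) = -9*b^2 - 6*b - 2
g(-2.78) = 50.83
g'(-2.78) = -54.88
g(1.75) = -24.77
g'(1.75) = -40.06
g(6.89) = -1133.44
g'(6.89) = -470.59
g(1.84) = -28.53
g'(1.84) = -43.51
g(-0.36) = 4.47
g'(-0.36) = -1.01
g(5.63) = -637.71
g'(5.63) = -321.05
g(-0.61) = 4.78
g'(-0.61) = -1.69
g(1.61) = -19.52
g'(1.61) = -34.99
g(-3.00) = 64.00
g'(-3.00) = -65.00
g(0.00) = 4.00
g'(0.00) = -2.00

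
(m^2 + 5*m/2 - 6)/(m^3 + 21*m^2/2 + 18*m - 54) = (m + 4)/(m^2 + 12*m + 36)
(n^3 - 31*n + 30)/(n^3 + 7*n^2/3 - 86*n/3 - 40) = 3*(n - 1)/(3*n + 4)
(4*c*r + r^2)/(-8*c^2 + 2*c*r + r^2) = r/(-2*c + r)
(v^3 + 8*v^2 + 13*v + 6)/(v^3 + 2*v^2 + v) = (v + 6)/v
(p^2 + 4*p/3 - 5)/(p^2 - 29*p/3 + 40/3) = (p + 3)/(p - 8)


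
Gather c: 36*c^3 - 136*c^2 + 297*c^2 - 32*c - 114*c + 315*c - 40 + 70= 36*c^3 + 161*c^2 + 169*c + 30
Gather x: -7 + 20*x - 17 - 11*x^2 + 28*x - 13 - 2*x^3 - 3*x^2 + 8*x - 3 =-2*x^3 - 14*x^2 + 56*x - 40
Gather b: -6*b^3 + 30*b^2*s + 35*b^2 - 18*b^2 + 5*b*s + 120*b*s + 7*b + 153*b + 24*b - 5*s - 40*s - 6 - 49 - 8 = -6*b^3 + b^2*(30*s + 17) + b*(125*s + 184) - 45*s - 63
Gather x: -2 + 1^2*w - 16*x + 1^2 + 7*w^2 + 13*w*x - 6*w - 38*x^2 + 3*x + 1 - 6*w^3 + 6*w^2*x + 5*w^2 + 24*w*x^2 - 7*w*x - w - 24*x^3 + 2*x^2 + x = -6*w^3 + 12*w^2 - 6*w - 24*x^3 + x^2*(24*w - 36) + x*(6*w^2 + 6*w - 12)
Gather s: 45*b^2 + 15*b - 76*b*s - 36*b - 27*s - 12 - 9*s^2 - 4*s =45*b^2 - 21*b - 9*s^2 + s*(-76*b - 31) - 12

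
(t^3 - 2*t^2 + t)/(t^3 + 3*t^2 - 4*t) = (t - 1)/(t + 4)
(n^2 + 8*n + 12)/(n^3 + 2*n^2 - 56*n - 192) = (n + 2)/(n^2 - 4*n - 32)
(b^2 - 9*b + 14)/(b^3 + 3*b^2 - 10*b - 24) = (b^2 - 9*b + 14)/(b^3 + 3*b^2 - 10*b - 24)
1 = 1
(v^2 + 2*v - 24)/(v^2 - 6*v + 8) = (v + 6)/(v - 2)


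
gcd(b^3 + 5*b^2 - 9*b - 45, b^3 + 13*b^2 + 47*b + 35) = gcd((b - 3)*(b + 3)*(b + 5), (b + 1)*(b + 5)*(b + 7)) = b + 5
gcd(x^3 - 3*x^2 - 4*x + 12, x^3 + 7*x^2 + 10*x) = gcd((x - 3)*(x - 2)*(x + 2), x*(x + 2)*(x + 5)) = x + 2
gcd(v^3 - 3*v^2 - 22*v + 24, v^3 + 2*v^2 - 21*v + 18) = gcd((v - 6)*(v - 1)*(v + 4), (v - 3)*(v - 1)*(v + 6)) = v - 1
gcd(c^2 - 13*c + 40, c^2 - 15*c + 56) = c - 8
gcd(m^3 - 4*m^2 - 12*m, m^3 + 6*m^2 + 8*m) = m^2 + 2*m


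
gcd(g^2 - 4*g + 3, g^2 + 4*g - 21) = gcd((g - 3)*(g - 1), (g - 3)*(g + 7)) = g - 3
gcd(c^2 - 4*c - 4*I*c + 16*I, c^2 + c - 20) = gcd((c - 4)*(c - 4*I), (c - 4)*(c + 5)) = c - 4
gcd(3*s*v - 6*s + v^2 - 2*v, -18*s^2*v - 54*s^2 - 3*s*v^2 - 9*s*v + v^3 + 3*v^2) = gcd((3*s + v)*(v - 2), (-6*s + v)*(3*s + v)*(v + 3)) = 3*s + v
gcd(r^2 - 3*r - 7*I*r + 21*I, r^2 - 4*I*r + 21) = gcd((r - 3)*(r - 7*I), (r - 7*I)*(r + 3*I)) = r - 7*I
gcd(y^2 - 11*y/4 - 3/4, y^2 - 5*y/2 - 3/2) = y - 3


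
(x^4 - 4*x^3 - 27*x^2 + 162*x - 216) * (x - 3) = x^5 - 7*x^4 - 15*x^3 + 243*x^2 - 702*x + 648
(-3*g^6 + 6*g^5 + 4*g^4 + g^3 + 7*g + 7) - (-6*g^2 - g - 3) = -3*g^6 + 6*g^5 + 4*g^4 + g^3 + 6*g^2 + 8*g + 10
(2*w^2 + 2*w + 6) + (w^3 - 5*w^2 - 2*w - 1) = w^3 - 3*w^2 + 5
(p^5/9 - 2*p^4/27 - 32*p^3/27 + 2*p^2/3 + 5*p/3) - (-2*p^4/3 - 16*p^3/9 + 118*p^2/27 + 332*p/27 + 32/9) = p^5/9 + 16*p^4/27 + 16*p^3/27 - 100*p^2/27 - 287*p/27 - 32/9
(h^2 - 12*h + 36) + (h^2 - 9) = 2*h^2 - 12*h + 27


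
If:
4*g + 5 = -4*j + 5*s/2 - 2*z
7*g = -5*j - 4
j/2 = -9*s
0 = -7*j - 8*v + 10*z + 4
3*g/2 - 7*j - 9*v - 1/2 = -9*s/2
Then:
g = 128/303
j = -2108/1515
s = 1054/13635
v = 30971/27270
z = -6346/13635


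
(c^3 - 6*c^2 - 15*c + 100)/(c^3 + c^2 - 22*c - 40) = (c - 5)/(c + 2)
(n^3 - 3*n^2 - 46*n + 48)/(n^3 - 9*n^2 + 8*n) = (n + 6)/n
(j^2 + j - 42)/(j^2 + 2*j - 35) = (j - 6)/(j - 5)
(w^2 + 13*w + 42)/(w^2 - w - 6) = (w^2 + 13*w + 42)/(w^2 - w - 6)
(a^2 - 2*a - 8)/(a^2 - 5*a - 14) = (a - 4)/(a - 7)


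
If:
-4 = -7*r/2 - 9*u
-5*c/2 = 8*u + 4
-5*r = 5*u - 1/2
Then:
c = -1024/275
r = -31/55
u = 73/110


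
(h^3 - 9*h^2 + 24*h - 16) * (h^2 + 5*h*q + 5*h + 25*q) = h^5 + 5*h^4*q - 4*h^4 - 20*h^3*q - 21*h^3 - 105*h^2*q + 104*h^2 + 520*h*q - 80*h - 400*q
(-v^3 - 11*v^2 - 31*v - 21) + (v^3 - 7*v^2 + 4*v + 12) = -18*v^2 - 27*v - 9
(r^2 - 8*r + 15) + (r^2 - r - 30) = 2*r^2 - 9*r - 15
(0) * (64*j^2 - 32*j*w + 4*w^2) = 0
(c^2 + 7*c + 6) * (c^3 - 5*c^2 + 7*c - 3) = c^5 + 2*c^4 - 22*c^3 + 16*c^2 + 21*c - 18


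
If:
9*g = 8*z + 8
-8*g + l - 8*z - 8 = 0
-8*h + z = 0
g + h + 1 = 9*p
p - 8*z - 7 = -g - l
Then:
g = -632/5257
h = -746/5257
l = -10744/5257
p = 431/5257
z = -5968/5257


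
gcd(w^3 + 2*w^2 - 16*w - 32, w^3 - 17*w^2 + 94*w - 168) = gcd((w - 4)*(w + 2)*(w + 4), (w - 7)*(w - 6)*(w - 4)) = w - 4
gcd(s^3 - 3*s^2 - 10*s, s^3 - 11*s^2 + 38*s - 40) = s - 5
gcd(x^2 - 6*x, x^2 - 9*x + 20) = 1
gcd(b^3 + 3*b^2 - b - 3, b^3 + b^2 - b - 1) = b^2 - 1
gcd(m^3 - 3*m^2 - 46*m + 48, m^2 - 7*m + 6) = m - 1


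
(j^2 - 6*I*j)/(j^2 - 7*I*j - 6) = j/(j - I)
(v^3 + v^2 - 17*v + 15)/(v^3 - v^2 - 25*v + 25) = (v - 3)/(v - 5)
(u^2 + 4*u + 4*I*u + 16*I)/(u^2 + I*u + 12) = (u + 4)/(u - 3*I)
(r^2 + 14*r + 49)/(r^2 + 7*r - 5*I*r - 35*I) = (r + 7)/(r - 5*I)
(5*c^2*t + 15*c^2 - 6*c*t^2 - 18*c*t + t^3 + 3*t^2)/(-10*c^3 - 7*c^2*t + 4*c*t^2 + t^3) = (-5*c^2*t - 15*c^2 + 6*c*t^2 + 18*c*t - t^3 - 3*t^2)/(10*c^3 + 7*c^2*t - 4*c*t^2 - t^3)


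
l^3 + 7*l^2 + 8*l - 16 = (l - 1)*(l + 4)^2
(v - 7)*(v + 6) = v^2 - v - 42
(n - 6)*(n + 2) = n^2 - 4*n - 12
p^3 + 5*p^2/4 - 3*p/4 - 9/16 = (p - 3/4)*(p + 1/2)*(p + 3/2)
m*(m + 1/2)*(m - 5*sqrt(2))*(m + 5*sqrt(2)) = m^4 + m^3/2 - 50*m^2 - 25*m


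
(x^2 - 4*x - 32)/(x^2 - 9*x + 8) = (x + 4)/(x - 1)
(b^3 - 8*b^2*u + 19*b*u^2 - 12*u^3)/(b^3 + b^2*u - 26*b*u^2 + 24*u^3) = (b - 3*u)/(b + 6*u)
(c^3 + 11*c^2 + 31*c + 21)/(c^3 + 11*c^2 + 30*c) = (c^3 + 11*c^2 + 31*c + 21)/(c*(c^2 + 11*c + 30))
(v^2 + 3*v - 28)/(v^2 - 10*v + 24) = (v + 7)/(v - 6)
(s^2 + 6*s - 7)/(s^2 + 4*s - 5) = (s + 7)/(s + 5)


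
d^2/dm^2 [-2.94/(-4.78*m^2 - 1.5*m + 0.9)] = (-134.348592*m^2 - 42.1596*m + 2.94*(9.56*m + 1.5)*(19.12*m + 3.0) + 25.29576)/(4.78*m^2 + 1.5*m - 0.9)^3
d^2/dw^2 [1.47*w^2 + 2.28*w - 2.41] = 2.94000000000000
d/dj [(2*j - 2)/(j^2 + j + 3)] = 2*(j^2 + j - (j - 1)*(2*j + 1) + 3)/(j^2 + j + 3)^2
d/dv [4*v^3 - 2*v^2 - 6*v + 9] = 12*v^2 - 4*v - 6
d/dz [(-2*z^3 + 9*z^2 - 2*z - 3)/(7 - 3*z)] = (12*z^3 - 69*z^2 + 126*z - 23)/(9*z^2 - 42*z + 49)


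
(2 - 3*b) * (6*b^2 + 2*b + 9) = -18*b^3 + 6*b^2 - 23*b + 18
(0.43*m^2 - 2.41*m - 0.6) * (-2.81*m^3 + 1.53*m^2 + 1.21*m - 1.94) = -1.2083*m^5 + 7.43*m^4 - 1.481*m^3 - 4.6683*m^2 + 3.9494*m + 1.164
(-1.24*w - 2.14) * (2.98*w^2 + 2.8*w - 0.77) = -3.6952*w^3 - 9.8492*w^2 - 5.0372*w + 1.6478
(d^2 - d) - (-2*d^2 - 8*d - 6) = 3*d^2 + 7*d + 6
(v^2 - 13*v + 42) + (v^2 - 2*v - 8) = 2*v^2 - 15*v + 34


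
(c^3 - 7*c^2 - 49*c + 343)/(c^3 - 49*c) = (c - 7)/c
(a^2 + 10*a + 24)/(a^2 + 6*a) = (a + 4)/a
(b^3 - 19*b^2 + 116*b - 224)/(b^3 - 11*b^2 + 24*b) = (b^2 - 11*b + 28)/(b*(b - 3))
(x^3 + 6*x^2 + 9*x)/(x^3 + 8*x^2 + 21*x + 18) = x/(x + 2)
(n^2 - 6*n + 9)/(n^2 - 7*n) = (n^2 - 6*n + 9)/(n*(n - 7))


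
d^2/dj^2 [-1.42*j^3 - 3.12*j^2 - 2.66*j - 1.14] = -8.52*j - 6.24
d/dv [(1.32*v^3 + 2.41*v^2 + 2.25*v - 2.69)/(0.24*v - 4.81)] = (0.6336*v^3 - 18.4692*v^2 - 23.1842*v - 10.1769)/(0.0576*v^2 - 2.3088*v + 23.1361)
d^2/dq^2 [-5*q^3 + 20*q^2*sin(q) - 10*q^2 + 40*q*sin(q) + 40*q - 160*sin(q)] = -20*q^2*sin(q) - 40*q*sin(q) + 80*q*cos(q) - 30*q + 200*sin(q) + 80*cos(q) - 20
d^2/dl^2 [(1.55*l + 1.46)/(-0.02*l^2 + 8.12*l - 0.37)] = (-(0.04*l - 8.12)*(0.08*l - 16.24)*(1.55*l + 1.46) + (0.186*l - 25.1136)*(0.02*l^2 - 8.12*l + 0.37))/(0.02*l^2 - 8.12*l + 0.37)^3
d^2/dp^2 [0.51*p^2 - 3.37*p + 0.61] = 1.02000000000000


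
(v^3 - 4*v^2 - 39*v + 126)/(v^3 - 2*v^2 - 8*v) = (-v^3 + 4*v^2 + 39*v - 126)/(v*(-v^2 + 2*v + 8))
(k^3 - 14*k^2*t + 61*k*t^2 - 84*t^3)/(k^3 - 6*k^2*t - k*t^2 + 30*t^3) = (-k^2 + 11*k*t - 28*t^2)/(-k^2 + 3*k*t + 10*t^2)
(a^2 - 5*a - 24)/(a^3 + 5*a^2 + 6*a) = (a - 8)/(a*(a + 2))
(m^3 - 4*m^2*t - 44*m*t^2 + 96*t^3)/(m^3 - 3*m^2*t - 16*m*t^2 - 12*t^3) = (-m^3 + 4*m^2*t + 44*m*t^2 - 96*t^3)/(-m^3 + 3*m^2*t + 16*m*t^2 + 12*t^3)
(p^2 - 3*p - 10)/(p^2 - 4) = (p - 5)/(p - 2)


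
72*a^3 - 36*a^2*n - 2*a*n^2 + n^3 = (-6*a + n)*(-2*a + n)*(6*a + n)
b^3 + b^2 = b^2*(b + 1)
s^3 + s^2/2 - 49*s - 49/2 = (s - 7)*(s + 1/2)*(s + 7)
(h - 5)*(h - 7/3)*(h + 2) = h^3 - 16*h^2/3 - 3*h + 70/3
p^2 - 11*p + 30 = (p - 6)*(p - 5)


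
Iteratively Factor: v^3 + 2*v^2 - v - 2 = (v + 1)*(v^2 + v - 2) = (v - 1)*(v + 1)*(v + 2)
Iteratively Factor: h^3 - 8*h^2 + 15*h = (h - 5)*(h^2 - 3*h) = h*(h - 5)*(h - 3)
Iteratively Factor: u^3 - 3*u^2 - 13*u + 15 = (u + 3)*(u^2 - 6*u + 5) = (u - 1)*(u + 3)*(u - 5)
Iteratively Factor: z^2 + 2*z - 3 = (z - 1)*(z + 3)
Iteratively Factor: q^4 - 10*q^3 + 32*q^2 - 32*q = (q)*(q^3 - 10*q^2 + 32*q - 32) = q*(q - 2)*(q^2 - 8*q + 16) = q*(q - 4)*(q - 2)*(q - 4)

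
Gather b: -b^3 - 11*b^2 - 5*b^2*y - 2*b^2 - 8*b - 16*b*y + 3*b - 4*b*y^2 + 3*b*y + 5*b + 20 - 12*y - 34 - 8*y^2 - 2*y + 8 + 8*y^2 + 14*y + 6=-b^3 + b^2*(-5*y - 13) + b*(-4*y^2 - 13*y)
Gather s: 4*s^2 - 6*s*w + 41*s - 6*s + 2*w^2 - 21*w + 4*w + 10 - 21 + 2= 4*s^2 + s*(35 - 6*w) + 2*w^2 - 17*w - 9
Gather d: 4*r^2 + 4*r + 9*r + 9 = 4*r^2 + 13*r + 9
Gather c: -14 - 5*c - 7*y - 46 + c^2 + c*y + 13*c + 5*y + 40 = c^2 + c*(y + 8) - 2*y - 20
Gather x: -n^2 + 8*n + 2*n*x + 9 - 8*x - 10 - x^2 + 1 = -n^2 + 8*n - x^2 + x*(2*n - 8)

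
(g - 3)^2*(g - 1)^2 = g^4 - 8*g^3 + 22*g^2 - 24*g + 9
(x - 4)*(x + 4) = x^2 - 16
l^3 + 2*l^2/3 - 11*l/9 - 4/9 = (l - 1)*(l + 1/3)*(l + 4/3)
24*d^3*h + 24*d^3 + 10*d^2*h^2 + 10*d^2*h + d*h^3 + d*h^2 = (4*d + h)*(6*d + h)*(d*h + d)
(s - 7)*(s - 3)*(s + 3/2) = s^3 - 17*s^2/2 + 6*s + 63/2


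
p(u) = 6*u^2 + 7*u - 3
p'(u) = 12*u + 7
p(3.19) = 80.39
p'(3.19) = 45.28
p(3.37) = 88.73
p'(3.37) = 47.44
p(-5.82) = 159.49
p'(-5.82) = -62.84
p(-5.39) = 133.58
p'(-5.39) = -57.68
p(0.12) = -2.07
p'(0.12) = 8.44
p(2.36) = 46.94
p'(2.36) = 35.32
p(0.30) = -0.36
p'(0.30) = 10.60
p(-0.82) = -4.71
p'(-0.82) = -2.84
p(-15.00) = 1242.00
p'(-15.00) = -173.00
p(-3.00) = 30.00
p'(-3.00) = -29.00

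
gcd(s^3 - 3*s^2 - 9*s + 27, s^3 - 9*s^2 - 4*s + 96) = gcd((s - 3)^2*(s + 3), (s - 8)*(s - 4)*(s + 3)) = s + 3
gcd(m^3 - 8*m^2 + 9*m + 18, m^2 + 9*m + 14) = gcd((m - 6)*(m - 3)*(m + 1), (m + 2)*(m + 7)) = 1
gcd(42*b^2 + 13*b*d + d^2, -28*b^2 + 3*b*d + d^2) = 7*b + d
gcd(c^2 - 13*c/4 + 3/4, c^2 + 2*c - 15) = c - 3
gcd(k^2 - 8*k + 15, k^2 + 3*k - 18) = k - 3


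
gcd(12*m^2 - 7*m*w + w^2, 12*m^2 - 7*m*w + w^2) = 12*m^2 - 7*m*w + w^2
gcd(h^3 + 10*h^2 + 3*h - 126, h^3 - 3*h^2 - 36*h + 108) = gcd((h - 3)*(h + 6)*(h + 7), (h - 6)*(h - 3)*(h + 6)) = h^2 + 3*h - 18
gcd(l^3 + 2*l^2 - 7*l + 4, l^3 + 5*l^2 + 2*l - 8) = l^2 + 3*l - 4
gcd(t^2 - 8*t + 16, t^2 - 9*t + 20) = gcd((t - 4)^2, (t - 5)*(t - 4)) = t - 4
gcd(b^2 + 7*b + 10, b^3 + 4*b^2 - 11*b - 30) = b^2 + 7*b + 10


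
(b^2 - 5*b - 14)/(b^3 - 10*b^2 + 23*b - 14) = (b + 2)/(b^2 - 3*b + 2)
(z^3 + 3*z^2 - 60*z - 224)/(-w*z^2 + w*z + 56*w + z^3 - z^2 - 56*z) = (z + 4)/(-w + z)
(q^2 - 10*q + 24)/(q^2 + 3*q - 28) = (q - 6)/(q + 7)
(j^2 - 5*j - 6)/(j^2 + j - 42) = (j + 1)/(j + 7)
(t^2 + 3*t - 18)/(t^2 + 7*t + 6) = (t - 3)/(t + 1)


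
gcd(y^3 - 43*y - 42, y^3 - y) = y + 1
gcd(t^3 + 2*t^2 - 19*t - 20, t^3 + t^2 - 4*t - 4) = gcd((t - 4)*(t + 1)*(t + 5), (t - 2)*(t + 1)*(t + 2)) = t + 1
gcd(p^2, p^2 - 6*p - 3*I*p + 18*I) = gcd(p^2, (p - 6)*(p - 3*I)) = 1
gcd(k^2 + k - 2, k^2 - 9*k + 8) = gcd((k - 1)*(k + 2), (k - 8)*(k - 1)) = k - 1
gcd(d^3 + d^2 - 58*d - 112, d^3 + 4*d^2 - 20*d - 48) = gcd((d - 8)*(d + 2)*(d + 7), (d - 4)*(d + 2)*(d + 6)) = d + 2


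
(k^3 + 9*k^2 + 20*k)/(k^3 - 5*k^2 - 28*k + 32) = k*(k + 5)/(k^2 - 9*k + 8)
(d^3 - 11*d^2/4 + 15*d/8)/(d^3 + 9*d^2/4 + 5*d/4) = (8*d^2 - 22*d + 15)/(2*(4*d^2 + 9*d + 5))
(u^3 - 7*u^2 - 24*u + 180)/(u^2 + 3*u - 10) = (u^2 - 12*u + 36)/(u - 2)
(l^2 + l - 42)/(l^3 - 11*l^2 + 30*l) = (l + 7)/(l*(l - 5))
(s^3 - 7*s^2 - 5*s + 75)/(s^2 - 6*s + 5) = (s^2 - 2*s - 15)/(s - 1)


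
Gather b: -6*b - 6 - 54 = -6*b - 60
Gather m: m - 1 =m - 1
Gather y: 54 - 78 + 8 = -16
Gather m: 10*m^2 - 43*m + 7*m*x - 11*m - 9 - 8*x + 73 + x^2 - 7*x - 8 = 10*m^2 + m*(7*x - 54) + x^2 - 15*x + 56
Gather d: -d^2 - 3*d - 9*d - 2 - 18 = -d^2 - 12*d - 20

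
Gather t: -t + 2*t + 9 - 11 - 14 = t - 16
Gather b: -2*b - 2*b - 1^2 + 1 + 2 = 2 - 4*b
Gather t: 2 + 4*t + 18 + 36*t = 40*t + 20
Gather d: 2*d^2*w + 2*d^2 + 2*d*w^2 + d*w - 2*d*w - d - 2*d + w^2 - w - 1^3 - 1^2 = d^2*(2*w + 2) + d*(2*w^2 - w - 3) + w^2 - w - 2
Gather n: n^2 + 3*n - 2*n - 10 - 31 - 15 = n^2 + n - 56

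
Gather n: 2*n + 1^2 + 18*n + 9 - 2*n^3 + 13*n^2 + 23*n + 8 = -2*n^3 + 13*n^2 + 43*n + 18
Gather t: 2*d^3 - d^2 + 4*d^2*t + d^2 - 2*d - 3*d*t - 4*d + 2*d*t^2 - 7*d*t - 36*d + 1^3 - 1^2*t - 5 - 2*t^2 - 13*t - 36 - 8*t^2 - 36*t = 2*d^3 - 42*d + t^2*(2*d - 10) + t*(4*d^2 - 10*d - 50) - 40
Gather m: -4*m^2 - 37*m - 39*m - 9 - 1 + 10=-4*m^2 - 76*m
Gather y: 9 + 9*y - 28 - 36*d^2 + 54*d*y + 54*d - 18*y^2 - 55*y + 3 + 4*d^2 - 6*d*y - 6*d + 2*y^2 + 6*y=-32*d^2 + 48*d - 16*y^2 + y*(48*d - 40) - 16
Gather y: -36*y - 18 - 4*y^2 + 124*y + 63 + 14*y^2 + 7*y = 10*y^2 + 95*y + 45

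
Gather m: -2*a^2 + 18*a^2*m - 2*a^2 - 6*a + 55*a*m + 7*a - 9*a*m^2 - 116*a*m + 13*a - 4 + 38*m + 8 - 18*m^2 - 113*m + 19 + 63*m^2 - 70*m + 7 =-4*a^2 + 14*a + m^2*(45 - 9*a) + m*(18*a^2 - 61*a - 145) + 30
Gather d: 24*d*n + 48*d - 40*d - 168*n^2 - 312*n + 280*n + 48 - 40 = d*(24*n + 8) - 168*n^2 - 32*n + 8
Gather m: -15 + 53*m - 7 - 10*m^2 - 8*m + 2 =-10*m^2 + 45*m - 20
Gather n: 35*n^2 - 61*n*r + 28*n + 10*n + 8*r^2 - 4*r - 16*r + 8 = 35*n^2 + n*(38 - 61*r) + 8*r^2 - 20*r + 8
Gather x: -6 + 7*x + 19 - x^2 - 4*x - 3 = -x^2 + 3*x + 10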